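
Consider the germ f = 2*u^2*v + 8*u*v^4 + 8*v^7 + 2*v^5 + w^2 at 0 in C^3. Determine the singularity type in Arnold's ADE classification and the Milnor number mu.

Type D_6, Milnor number mu = 6.

The Hessian of f at 0 has rank 1. Corank 2; j^3 = 2*u^2*v has shape L^2 M (L != M), so D-series; mu = 6 gives D_6.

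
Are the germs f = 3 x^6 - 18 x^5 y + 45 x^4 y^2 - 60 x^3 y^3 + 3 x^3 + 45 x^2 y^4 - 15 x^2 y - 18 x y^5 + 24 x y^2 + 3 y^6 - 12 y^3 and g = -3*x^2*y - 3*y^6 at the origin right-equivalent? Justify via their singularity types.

Yes.

The Hessian of f at 0 has rank 0. Corank 2; j^3 = 3*(x - 2*y)^2*(x - y) has shape L^2 M (L != M), so D-series; mu = 7 gives D_7. The Hessian of g at 0 has rank 0. Corank 2; j^3 = -3*x^2*y has shape L^2 M (L != M), so D-series; mu = 7 gives D_7. Both have type D_7, hence right-equivalent.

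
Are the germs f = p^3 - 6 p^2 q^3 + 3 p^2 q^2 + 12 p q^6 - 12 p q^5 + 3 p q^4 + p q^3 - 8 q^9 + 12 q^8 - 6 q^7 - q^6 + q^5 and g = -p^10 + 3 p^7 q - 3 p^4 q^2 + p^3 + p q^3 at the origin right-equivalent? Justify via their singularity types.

The Hessian of f at 0 is [[0, 0], [0, 0]] with rank 0, so corank 2. A Groebner basis of the Jacobian ideal J(f) in C{p,q} is {-p^2 + q^4 - q^3/3, p^3, p^2*q + p^2/3 + q^3/9, p^2 + p*q^2 + q^3/3}; counting standard monomials gives mu = 7. Corank 2; j^3 = p^3 is a perfect cube, so E-series; the 4-jet and mu = 7 give E_7. The Hessian of g at 0 is [[0, 0], [0, 0]] with rank 0, so corank 2. A Groebner basis of the Jacobian ideal J(g) in C{p,q} is {p^3, p*q^2, 3*p^2 + q^3}; counting standard monomials gives mu = 7. Corank 2; j^3 = p^3 is a perfect cube, so E-series; the 4-jet and mu = 7 give E_7. Both have type E_7, hence right-equivalent.

Yes.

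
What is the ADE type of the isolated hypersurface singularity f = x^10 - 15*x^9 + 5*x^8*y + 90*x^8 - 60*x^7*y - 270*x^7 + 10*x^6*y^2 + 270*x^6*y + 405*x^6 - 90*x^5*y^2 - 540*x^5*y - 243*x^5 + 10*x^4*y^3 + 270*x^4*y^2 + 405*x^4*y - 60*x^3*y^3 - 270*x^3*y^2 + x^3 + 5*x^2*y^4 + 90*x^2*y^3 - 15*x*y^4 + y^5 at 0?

E_8

The Hessian of f at 0 is [[0, 0], [0, 0]] with rank 0, so corank 2. A Groebner basis of the Jacobian ideal J(f) in C{x,y} is {y^5, x*y^3 - y^4/12, x^2}; counting standard monomials gives mu = 8. Corank 2; j^3 = x^3 is a perfect cube, so E-series; the 5-jet and mu = 8 give E_8.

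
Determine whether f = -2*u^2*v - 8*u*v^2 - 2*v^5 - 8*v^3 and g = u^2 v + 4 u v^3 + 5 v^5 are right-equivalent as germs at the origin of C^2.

Yes.

The Hessian of f at 0 is [[0, 0], [0, 0]] with rank 0, so corank 2. A Groebner basis of the Jacobian ideal J(f) in C{u,v} is {u^2/5 + v^4 - 4*v^2/5, u^3 + 8*v^3, u*v + 2*v^2}; counting standard monomials gives mu = 6. Corank 2; j^3 = -2*v*(u + 2*v)^2 has shape L^2 M (L != M), so D-series; mu = 6 gives D_6. The Hessian of g at 0 is [[0, 0], [0, 0]] with rank 0, so corank 2. A Groebner basis of the Jacobian ideal J(g) in C{u,v} is {u^3, u^2*v, -2*u^2 + u*v^2, u*v/2 + v^3}; counting standard monomials gives mu = 6. Corank 2; j^3 = u^2*v has shape L^2 M (L != M), so D-series; mu = 6 gives D_6. Both have type D_6, hence right-equivalent.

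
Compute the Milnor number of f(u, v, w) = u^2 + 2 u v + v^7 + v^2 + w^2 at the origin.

6

The Hessian of f at 0 has rank 2. Corank 1: A-series; mu = 6 gives A_6.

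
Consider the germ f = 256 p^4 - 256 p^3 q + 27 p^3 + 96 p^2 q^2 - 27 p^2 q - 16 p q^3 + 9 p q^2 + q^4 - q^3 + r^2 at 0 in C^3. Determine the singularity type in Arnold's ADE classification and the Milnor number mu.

Type E_{6}, Milnor number mu = 6.

The Hessian of f at 0 has rank 1. Corank 2; j^3 = (3*p - q)^3 is a perfect cube, so E-series; the 4-jet and mu = 6 give E_6.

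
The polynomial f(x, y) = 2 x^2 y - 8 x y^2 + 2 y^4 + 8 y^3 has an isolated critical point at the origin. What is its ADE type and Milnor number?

Type D_5, Milnor number mu = 5.

The Hessian of f at 0 is [[0, 0], [0, 0]] with rank 0, so corank 2. A Groebner basis of the Jacobian ideal J(f) in C{x,y} is {x^3 + 2*x^2 - 8*y^2, x^2/4 + y^3 - y^2, x*y - 2*y^2}; counting standard monomials gives mu = 5. Corank 2; j^3 = 2*y*(x - 2*y)^2 has shape L^2 M (L != M), so D-series; mu = 5 gives D_5.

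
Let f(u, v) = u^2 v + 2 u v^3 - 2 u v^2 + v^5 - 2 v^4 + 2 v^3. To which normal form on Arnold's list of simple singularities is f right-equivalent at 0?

D4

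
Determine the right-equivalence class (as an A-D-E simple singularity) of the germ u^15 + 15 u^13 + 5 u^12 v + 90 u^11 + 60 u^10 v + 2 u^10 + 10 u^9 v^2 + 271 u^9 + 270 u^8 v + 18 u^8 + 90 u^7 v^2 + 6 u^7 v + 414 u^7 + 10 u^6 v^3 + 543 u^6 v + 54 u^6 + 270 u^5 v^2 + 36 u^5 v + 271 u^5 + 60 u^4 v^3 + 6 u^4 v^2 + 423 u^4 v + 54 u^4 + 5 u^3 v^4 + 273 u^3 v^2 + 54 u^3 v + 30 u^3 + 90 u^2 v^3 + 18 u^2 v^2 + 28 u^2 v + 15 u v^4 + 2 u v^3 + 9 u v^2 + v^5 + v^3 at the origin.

D_{4}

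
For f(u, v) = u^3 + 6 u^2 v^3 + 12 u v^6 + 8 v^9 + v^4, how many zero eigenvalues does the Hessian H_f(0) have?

2

The Hessian at 0 is [[0, 0], [0, 0]] of rank 0; hence corank 2.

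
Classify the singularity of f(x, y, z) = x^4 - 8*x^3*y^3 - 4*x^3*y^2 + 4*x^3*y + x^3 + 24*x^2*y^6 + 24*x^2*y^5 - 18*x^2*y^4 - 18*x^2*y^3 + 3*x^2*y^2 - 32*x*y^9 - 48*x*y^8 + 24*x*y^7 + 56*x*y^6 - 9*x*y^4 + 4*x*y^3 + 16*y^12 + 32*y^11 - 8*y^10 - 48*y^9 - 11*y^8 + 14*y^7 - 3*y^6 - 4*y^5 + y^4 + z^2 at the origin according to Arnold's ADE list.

The Hessian of f at 0 has rank 1. Corank 2; j^3 = x^3 is a perfect cube, so E-series; the 4-jet and mu = 6 give E_6.

E_{6}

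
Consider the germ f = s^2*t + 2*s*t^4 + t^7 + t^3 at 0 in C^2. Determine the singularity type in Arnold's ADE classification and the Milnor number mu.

The Hessian of f at 0 has rank 0. Corank 2; j^3 = t*(s^2 + t^2) splits into three distinct lines over C (the quadratic factor has nonzero discriminant), so D_4.

Type D4, Milnor number mu = 4.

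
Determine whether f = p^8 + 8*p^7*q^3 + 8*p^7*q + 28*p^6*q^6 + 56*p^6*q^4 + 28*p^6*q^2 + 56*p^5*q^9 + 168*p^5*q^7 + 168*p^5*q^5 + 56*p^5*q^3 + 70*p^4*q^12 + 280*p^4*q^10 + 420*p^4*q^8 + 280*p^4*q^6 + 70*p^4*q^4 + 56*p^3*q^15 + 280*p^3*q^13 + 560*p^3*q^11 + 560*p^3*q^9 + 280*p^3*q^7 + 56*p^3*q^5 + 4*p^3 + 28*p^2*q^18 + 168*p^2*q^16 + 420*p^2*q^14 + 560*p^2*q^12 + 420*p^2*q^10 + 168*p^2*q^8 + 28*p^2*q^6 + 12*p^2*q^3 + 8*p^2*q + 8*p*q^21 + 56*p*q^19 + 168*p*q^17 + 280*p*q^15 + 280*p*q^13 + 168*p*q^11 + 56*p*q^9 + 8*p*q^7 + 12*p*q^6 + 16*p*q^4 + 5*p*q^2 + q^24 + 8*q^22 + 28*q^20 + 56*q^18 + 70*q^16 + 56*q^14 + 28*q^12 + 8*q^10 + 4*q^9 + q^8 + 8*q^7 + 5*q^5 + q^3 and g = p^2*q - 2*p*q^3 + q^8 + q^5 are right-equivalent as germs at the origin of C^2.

The Hessian of f at 0 is [[0, 0], [0, 0]] with rank 0, so corank 2. A Groebner basis of the Jacobian ideal J(f) in C{p,q} is {p^2*q^2 - 3*p^2*q/128 - p^2 - 3*p*q^2/128 - 3*p*q/4 - 3*q^3/512 - q^2/8, p^2*q/32 + p^2 + p*q^3 + p*q^2/32 + p*q/2 + q^3/128, -p^2*q/32 - p*q^2/32 + p*q + q^4 - q^3/128 + q^2/2, p^3 + 3*p^2*q/2 + 3*p*q^2/4 + q^3/8}; counting standard monomials gives mu = 9. Corank 2; j^3 = (p + q)*(2*p + q)^2 has shape L^2 M (L != M), so D-series; mu = 9 gives D_9. The Hessian of g at 0 is [[0, 0], [0, 0]] with rank 0, so corank 2. A Groebner basis of the Jacobian ideal J(g) in C{p,q} is {p^4, p^3*q + p^2/8 - p*q^2/8, -p^3 + p^2*q^2, -p*q + q^3}; counting standard monomials gives mu = 9. Corank 2; j^3 = p^2*q has shape L^2 M (L != M), so D-series; mu = 9 gives D_9. Both have type D_9, hence right-equivalent.

Yes.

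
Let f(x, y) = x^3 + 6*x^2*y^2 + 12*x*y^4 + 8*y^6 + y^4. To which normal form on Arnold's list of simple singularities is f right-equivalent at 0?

E_6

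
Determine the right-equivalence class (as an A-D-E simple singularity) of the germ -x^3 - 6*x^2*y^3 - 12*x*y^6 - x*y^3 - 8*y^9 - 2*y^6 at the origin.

The Hessian of f at 0 has rank 0. Corank 2; j^3 = -x^3 is a perfect cube, so E-series; the 4-jet and mu = 7 give E_7.

E_7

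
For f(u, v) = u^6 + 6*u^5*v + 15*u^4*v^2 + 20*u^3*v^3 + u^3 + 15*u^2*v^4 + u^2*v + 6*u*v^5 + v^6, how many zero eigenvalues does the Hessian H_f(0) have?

2

Hessian at 0 has rank 0.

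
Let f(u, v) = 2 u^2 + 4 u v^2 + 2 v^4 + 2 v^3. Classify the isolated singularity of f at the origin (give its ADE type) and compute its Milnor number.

Type A2, Milnor number mu = 2.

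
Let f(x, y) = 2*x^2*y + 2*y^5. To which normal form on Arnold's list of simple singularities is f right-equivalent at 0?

D_{6}

The Hessian of f at 0 has rank 0. Corank 2; j^3 = 2*x^2*y has shape L^2 M (L != M), so D-series; mu = 6 gives D_6.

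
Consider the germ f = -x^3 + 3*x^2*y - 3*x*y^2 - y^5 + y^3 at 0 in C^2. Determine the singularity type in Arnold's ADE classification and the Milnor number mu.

Type E8, Milnor number mu = 8.

The Hessian of f at 0 has rank 0. Corank 2; j^3 = -(x - y)^3 is a perfect cube, so E-series; the 5-jet and mu = 8 give E_8.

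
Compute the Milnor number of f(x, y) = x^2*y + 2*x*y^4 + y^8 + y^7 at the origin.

The Hessian of f at 0 has rank 0. Corank 2; j^3 = x^2*y has shape L^2 M (L != M), so D-series; mu = 9 gives D_9.

9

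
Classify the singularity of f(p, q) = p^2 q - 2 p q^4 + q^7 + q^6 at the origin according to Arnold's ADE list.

D_7

The Hessian of f at 0 is [[0, 0], [0, 0]] with rank 0, so corank 2. A Groebner basis of the Jacobian ideal J(f) in C{p,q} is {-p*q + q^4, p^3, p^2*q, p^2/6 + p*q^2}; counting standard monomials gives mu = 7. Corank 2; j^3 = p^2*q has shape L^2 M (L != M), so D-series; mu = 7 gives D_7.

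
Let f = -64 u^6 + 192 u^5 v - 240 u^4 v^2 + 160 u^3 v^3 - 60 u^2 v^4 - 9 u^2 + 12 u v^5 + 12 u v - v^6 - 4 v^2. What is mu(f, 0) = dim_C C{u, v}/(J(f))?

The Hessian of f at 0 is [[-18, 12], [12, -8]] with rank 1, so corank 1. A Groebner basis of the Jacobian ideal J(f) in C{u,v} is {v^5, u - 2*v/3}; counting standard monomials gives mu = 5. Corank 1: A-series; mu = 5 gives A_5.

5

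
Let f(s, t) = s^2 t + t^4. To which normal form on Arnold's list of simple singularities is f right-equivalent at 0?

The Hessian of f at 0 has rank 0. Corank 2; j^3 = s^2*t has shape L^2 M (L != M), so D-series; mu = 5 gives D_5.

D_5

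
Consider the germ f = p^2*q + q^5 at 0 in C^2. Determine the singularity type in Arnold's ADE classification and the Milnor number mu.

Type D_6, Milnor number mu = 6.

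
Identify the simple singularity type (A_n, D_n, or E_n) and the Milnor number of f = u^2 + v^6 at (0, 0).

The Hessian of f at 0 has rank 1. Corank 1: A-series; mu = 5 gives A_5.

Type A_{5}, Milnor number mu = 5.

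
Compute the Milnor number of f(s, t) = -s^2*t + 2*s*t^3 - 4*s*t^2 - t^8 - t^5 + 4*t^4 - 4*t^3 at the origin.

The Hessian of f at 0 has rank 0. Corank 2; j^3 = -t*(s + 2*t)^2 has shape L^2 M (L != M), so D-series; mu = 9 gives D_9.

9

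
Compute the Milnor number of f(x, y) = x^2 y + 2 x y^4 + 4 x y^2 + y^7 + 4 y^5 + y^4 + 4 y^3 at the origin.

5

The Hessian of f at 0 has rank 0. Corank 2; j^3 = y*(x + 2*y)^2 has shape L^2 M (L != M), so D-series; mu = 5 gives D_5.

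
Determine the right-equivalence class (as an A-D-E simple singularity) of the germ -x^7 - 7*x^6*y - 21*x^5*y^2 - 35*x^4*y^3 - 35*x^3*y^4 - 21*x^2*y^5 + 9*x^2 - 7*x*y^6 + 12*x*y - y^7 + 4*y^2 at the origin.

A_{6}

The Hessian of f at 0 is [[18, 12], [12, 8]] with rank 1, so corank 1. A Groebner basis of the Jacobian ideal J(f) in C{x,y} is {y^6, x + 2*y/3}; counting standard monomials gives mu = 6. Corank 1: A-series; mu = 6 gives A_6.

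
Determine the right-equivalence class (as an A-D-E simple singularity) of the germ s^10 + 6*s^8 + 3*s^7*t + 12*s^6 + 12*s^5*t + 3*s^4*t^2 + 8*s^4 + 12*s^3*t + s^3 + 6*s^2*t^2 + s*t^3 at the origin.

E_7

The Hessian of f at 0 has rank 0. Corank 2; j^3 = s^3 is a perfect cube, so E-series; the 4-jet and mu = 7 give E_7.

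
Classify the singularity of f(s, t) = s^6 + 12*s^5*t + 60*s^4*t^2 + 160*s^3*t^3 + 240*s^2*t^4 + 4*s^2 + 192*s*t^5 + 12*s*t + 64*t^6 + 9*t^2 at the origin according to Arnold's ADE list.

A_{5}

The Hessian of f at 0 is [[8, 12], [12, 18]] with rank 1, so corank 1. A Groebner basis of the Jacobian ideal J(f) in C{s,t} is {t^5, s + 3*t/2}; counting standard monomials gives mu = 5. Corank 1: A-series; mu = 5 gives A_5.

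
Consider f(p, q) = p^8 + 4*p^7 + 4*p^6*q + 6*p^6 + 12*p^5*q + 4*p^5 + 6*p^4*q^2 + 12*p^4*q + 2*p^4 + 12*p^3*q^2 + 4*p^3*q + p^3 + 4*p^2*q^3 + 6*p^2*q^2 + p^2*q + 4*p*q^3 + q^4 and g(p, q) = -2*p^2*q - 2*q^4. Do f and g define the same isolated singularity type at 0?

Yes.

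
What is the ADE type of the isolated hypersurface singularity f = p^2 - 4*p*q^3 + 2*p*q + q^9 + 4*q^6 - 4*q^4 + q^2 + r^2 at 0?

The Hessian of f at 0 is [[2, 2, 0], [2, 2, 0], [0, 0, 2]] with rank 2, so corank 1. A Groebner basis of the Jacobian ideal J(f) in C{p,q,r} is {p^2*q^2 + p^2 + 3*p*q/2 + q^2/2, p^3 + 3*p^2*q + 3*p*q^2 + p/2 + q/2, -p/2 + q^3 - q/2, r}; counting standard monomials gives mu = 8. Corank 1: A-series; mu = 8 gives A_8.

A8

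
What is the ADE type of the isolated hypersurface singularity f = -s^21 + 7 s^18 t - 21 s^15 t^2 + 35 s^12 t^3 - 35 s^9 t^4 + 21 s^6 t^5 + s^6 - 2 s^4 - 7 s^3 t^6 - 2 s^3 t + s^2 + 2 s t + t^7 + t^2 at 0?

The Hessian of f at 0 has rank 1. Corank 1: A-series; mu = 6 gives A_6.

A_{6}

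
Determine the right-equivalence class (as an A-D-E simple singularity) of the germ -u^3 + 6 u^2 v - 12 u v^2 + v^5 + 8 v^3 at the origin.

The Hessian of f at 0 has rank 0. Corank 2; j^3 = -(u - 2*v)^3 is a perfect cube, so E-series; the 5-jet and mu = 8 give E_8.

E8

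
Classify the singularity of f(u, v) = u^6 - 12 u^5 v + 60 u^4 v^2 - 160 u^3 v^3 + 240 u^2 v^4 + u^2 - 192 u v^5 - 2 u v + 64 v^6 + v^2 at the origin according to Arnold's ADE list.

A5

The Hessian of f at 0 has rank 1. Corank 1: A-series; mu = 5 gives A_5.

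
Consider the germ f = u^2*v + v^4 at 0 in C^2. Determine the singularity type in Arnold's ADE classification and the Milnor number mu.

Type D5, Milnor number mu = 5.

The Hessian of f at 0 has rank 0. Corank 2; j^3 = u^2*v has shape L^2 M (L != M), so D-series; mu = 5 gives D_5.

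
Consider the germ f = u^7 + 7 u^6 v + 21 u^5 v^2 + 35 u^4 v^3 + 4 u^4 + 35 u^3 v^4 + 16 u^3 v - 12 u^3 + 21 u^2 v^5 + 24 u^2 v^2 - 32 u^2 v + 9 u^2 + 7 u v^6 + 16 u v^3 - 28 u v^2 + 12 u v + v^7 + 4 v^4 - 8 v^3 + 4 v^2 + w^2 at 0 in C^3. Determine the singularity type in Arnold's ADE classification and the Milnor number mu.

The Hessian of f at 0 has rank 2. Corank 1: A-series; mu = 6 gives A_6.

Type A_{6}, Milnor number mu = 6.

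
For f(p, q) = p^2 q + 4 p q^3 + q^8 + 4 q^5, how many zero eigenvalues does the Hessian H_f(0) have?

2

The Hessian at 0 is [[0, 0], [0, 0]] of rank 0; hence corank 2.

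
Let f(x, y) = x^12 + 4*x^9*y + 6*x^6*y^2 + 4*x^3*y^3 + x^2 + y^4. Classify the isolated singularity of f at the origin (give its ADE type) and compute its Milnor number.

Type A_{3}, Milnor number mu = 3.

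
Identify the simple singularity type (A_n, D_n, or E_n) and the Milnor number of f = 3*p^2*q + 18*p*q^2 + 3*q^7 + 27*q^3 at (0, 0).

Type D8, Milnor number mu = 8.

The Hessian of f at 0 has rank 0. Corank 2; j^3 = 3*q*(p + 3*q)^2 has shape L^2 M (L != M), so D-series; mu = 8 gives D_8.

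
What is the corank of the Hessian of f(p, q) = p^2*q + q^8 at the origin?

Hessian at 0 has rank 0.

2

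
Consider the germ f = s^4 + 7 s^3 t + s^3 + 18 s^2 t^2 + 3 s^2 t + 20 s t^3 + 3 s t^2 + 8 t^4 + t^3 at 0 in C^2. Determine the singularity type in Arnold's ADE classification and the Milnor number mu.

The Hessian of f at 0 is [[0, 0], [0, 0]] with rank 0, so corank 2. A Groebner basis of the Jacobian ideal J(f) in C{s,t} is {3*s^2 + 6*s*t + t^4 + t^3 + 3*t^2, s^3 + 9*s^2 + 18*s*t + 4*t^3 + 9*t^2, s^2*t - 5*s^2 - 10*s*t - 8*t^3/3 - 5*t^2, 2*s^2 + s*t^2 + 4*s*t + 5*t^3/3 + 2*t^2}; counting standard monomials gives mu = 7. Corank 2; j^3 = (s + t)^3 is a perfect cube, so E-series; the 4-jet and mu = 7 give E_7.

Type E_7, Milnor number mu = 7.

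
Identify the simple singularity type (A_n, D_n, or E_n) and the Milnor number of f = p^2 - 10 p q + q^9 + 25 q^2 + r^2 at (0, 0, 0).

Type A8, Milnor number mu = 8.

The Hessian of f at 0 is [[2, -10, 0], [-10, 50, 0], [0, 0, 2]] with rank 2, so corank 1. A Groebner basis of the Jacobian ideal J(f) in C{p,q,r} is {q^8, p - 5*q, r}; counting standard monomials gives mu = 8. Corank 1: A-series; mu = 8 gives A_8.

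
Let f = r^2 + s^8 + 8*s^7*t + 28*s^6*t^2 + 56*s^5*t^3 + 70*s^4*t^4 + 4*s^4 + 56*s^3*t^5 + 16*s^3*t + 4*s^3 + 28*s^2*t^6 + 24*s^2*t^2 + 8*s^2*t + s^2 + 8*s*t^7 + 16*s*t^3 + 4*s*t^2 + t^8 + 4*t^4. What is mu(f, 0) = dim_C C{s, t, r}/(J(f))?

7

The Hessian of f at 0 has rank 2. Corank 1: A-series; mu = 7 gives A_7.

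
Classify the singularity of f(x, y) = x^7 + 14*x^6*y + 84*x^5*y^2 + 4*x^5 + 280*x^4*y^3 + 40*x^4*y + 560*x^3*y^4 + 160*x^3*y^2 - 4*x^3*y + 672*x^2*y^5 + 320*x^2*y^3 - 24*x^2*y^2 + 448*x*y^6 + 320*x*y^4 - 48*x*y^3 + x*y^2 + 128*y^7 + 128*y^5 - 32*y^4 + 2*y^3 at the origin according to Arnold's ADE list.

The Hessian of f at 0 has rank 0. Corank 2; j^3 = y^2*(x + 2*y) has shape L^2 M (L != M), so D-series; mu = 8 gives D_8.

D8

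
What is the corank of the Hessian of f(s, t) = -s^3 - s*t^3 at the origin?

Hessian at 0 has rank 0.

2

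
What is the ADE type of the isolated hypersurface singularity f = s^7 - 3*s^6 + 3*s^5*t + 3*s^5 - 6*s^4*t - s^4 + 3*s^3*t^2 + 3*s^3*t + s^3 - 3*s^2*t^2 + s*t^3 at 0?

The Hessian of f at 0 has rank 0. Corank 2; j^3 = s^3 is a perfect cube, so E-series; the 4-jet and mu = 7 give E_7.

E7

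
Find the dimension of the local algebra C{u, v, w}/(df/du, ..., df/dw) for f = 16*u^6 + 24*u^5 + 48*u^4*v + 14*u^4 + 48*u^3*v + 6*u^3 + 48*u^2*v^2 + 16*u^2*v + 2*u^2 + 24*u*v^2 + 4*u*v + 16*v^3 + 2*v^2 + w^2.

2

The Hessian of f at 0 has rank 2. Corank 1: A-series; mu = 2 gives A_2.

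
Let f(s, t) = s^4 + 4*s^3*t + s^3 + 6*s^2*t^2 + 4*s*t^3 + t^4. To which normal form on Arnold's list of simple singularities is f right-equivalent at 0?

E6

The Hessian of f at 0 is [[0, 0], [0, 0]] with rank 0, so corank 2. A Groebner basis of the Jacobian ideal J(f) in C{s,t} is {t^4, s*t^2 + t^3/3, s^2}; counting standard monomials gives mu = 6. Corank 2; j^3 = s^3 is a perfect cube, so E-series; the 4-jet and mu = 6 give E_6.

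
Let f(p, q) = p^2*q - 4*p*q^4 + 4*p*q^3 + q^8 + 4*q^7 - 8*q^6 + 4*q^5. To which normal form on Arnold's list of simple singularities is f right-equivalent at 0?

D_9

The Hessian of f at 0 has rank 0. Corank 2; j^3 = p^2*q has shape L^2 M (L != M), so D-series; mu = 9 gives D_9.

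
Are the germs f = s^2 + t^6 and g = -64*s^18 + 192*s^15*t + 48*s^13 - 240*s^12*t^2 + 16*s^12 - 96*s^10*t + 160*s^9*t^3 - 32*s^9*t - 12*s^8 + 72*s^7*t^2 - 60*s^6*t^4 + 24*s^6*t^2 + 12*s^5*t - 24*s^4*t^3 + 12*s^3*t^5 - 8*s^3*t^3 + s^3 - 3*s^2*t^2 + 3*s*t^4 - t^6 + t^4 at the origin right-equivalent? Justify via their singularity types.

The Hessian of f at 0 is [[2, 0], [0, 0]] with rank 1, so corank 1. A Groebner basis of the Jacobian ideal J(f) in C{s,t} is {t^5, s}; counting standard monomials gives mu = 5. Corank 1: A-series; mu = 5 gives A_5. The Hessian of g at 0 is [[0, 0], [0, 0]] with rank 0, so corank 2. A Groebner basis of the Jacobian ideal J(g) in C{s,t} is {s^3, s^2*t, -s^2/2 + s*t^2, t^3}; counting standard monomials gives mu = 6. Corank 2; j^3 = s^3 is a perfect cube, so E-series; the 4-jet and mu = 6 give E_6. f is A_5 but g is E_6, hence not right-equivalent.

No.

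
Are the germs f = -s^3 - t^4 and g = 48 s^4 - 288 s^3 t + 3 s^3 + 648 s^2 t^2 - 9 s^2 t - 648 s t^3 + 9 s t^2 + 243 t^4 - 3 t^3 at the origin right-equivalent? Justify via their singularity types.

The Hessian of f at 0 is [[0, 0], [0, 0]] with rank 0, so corank 2. A Groebner basis of the Jacobian ideal J(f) in C{s,t} is {t^3, s^2}; counting standard monomials gives mu = 6. Corank 2; j^3 = -s^3 is a perfect cube, so E-series; the 4-jet and mu = 6 give E_6. The Hessian of g at 0 is [[0, 0], [0, 0]] with rank 0, so corank 2. A Groebner basis of the Jacobian ideal J(g) in C{s,t} is {t^4, s*t^2 - 7*t^3/6, s^2 - 2*s*t + t^2}; counting standard monomials gives mu = 6. Corank 2; j^3 = 3*(s - t)^3 is a perfect cube, so E-series; the 4-jet and mu = 6 give E_6. Both have type E_6, hence right-equivalent.

Yes.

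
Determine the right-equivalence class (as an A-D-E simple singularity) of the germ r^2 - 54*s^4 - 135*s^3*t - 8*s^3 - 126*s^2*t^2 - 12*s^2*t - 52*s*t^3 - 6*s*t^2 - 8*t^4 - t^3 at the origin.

The Hessian of f at 0 has rank 1. Corank 2; j^3 = -(2*s + t)^3 is a perfect cube, so E-series; the 4-jet and mu = 7 give E_7.

E7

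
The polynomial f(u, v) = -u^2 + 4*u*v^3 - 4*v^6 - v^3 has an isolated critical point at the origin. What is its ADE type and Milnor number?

The Hessian of f at 0 is [[-2, 0], [0, 0]] with rank 1, so corank 1. A Groebner basis of the Jacobian ideal J(f) in C{u,v} is {v^2, u}; counting standard monomials gives mu = 2. Corank 1: A-series; mu = 2 gives A_2.

Type A_{2}, Milnor number mu = 2.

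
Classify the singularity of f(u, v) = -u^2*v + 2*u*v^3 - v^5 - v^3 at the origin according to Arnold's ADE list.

The Hessian of f at 0 has rank 0. Corank 2; j^3 = -v*(u^2 + v^2) splits into three distinct lines over C (the quadratic factor has nonzero discriminant), so D_4.

D_{4}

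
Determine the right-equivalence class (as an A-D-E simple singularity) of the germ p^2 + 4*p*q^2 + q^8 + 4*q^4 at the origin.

A7

The Hessian of f at 0 has rank 1. Corank 1: A-series; mu = 7 gives A_7.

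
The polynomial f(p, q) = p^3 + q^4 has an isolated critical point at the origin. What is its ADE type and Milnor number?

Type E_6, Milnor number mu = 6.

The Hessian of f at 0 is [[0, 0], [0, 0]] with rank 0, so corank 2. A Groebner basis of the Jacobian ideal J(f) in C{p,q} is {q^3, p^2}; counting standard monomials gives mu = 6. Corank 2; j^3 = p^3 is a perfect cube, so E-series; the 4-jet and mu = 6 give E_6.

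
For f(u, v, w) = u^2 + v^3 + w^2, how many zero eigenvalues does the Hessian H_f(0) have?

1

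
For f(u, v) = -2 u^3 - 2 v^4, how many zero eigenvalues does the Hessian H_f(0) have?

The Hessian at 0 is [[0, 0], [0, 0]] of rank 0; hence corank 2.

2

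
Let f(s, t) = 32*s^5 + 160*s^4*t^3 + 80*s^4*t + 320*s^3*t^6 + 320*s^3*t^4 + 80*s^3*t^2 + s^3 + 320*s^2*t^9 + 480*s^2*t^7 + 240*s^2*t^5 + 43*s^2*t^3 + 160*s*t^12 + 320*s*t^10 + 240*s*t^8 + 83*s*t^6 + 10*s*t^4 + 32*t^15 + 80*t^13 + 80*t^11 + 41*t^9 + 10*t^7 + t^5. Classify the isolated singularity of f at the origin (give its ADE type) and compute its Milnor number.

The Hessian of f at 0 is [[0, 0], [0, 0]] with rank 0, so corank 2. A Groebner basis of the Jacobian ideal J(f) in C{s,t} is {s^2/2 + s*t^3, -4*s^2 + t^4, s^3, s^2*t}; counting standard monomials gives mu = 8. Corank 2; j^3 = s^3 is a perfect cube, so E-series; the 5-jet and mu = 8 give E_8.

Type E_8, Milnor number mu = 8.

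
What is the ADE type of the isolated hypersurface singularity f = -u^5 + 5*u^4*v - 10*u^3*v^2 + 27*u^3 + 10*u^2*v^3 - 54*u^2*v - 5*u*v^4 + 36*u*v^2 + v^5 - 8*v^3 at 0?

E_{8}

The Hessian of f at 0 is [[0, 0], [0, 0]] with rank 0, so corank 2. A Groebner basis of the Jacobian ideal J(f) in C{u,v} is {v^5, u*v^3 - 3*v^4/4, u^2 - 4*u*v/3 + 4*v^2/9}; counting standard monomials gives mu = 8. Corank 2; j^3 = (3*u - 2*v)^3 is a perfect cube, so E-series; the 5-jet and mu = 8 give E_8.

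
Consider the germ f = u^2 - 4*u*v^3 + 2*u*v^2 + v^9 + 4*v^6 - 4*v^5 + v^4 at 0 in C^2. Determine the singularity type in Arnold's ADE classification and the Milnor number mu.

Type A8, Milnor number mu = 8.

The Hessian of f at 0 has rank 1. Corank 1: A-series; mu = 8 gives A_8.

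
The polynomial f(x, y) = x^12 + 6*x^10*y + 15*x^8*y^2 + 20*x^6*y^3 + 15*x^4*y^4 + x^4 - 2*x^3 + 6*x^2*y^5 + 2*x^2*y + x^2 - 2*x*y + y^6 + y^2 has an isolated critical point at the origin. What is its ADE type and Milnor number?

The Hessian of f at 0 is [[2, -2], [-2, 2]] with rank 1, so corank 1. A Groebner basis of the Jacobian ideal J(f) in C{x,y} is {x*y^2 - 3*x*y + x + 2*y^2 - y, -5*x*y + 2*x + y^3 + 3*y^2 - 2*y, x^2 - x + y}; counting standard monomials gives mu = 5. Corank 1: A-series; mu = 5 gives A_5.

Type A_5, Milnor number mu = 5.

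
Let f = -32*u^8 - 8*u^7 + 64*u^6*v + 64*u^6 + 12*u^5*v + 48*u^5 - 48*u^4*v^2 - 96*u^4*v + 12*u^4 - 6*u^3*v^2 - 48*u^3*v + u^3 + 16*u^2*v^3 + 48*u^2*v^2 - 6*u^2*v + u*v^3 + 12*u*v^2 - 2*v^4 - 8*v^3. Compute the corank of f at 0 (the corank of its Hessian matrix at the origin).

2

Hessian at 0 has rank 0.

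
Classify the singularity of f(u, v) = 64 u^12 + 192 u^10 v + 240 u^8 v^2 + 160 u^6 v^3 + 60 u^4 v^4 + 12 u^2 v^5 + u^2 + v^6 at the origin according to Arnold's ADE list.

A5

The Hessian of f at 0 has rank 1. Corank 1: A-series; mu = 5 gives A_5.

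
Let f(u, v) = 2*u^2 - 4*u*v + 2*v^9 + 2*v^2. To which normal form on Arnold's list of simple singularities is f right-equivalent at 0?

A8

The Hessian of f at 0 is [[4, -4], [-4, 4]] with rank 1, so corank 1. A Groebner basis of the Jacobian ideal J(f) in C{u,v} is {v^8, u - v}; counting standard monomials gives mu = 8. Corank 1: A-series; mu = 8 gives A_8.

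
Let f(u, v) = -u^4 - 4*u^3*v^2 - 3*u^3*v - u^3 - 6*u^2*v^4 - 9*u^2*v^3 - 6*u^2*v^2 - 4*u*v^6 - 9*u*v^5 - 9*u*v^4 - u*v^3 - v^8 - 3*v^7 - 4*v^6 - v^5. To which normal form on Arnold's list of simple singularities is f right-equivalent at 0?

E_7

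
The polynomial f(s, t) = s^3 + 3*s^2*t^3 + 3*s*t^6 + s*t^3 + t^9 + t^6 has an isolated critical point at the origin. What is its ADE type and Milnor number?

The Hessian of f at 0 has rank 0. Corank 2; j^3 = s^3 is a perfect cube, so E-series; the 4-jet and mu = 7 give E_7.

Type E_7, Milnor number mu = 7.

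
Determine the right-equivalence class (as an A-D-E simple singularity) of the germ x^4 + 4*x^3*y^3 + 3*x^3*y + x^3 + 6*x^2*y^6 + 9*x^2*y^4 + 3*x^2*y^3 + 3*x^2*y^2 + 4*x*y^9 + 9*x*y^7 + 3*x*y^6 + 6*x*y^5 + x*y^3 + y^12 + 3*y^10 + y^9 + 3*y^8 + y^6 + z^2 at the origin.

E7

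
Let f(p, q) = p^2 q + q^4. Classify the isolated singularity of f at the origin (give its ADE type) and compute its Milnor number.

Type D_5, Milnor number mu = 5.

The Hessian of f at 0 has rank 0. Corank 2; j^3 = p^2*q has shape L^2 M (L != M), so D-series; mu = 5 gives D_5.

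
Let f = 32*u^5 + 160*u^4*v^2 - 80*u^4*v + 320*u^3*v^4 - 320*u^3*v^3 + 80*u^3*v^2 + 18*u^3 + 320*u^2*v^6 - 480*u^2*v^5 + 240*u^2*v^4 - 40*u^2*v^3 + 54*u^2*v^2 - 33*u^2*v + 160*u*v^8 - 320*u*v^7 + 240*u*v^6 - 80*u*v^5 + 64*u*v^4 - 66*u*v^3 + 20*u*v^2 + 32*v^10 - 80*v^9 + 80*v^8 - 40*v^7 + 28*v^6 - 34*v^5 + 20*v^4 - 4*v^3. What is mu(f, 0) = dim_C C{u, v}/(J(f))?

6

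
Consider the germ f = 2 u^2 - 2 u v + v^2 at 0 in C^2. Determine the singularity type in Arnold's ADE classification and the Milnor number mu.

The Hessian of f at 0 is [[4, -2], [-2, 2]] with rank 2, so corank 0. A Groebner basis of the Jacobian ideal J(f) in C{u,v} is {u, v}; counting standard monomials gives mu = 1. Corank 0: nondegenerate Morse point, so A_1.

Type A_{1}, Milnor number mu = 1.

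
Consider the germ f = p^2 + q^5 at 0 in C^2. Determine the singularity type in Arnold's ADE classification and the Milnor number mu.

Type A_4, Milnor number mu = 4.

The Hessian of f at 0 is [[2, 0], [0, 0]] with rank 1, so corank 1. A Groebner basis of the Jacobian ideal J(f) in C{p,q} is {q^4, p}; counting standard monomials gives mu = 4. Corank 1: A-series; mu = 4 gives A_4.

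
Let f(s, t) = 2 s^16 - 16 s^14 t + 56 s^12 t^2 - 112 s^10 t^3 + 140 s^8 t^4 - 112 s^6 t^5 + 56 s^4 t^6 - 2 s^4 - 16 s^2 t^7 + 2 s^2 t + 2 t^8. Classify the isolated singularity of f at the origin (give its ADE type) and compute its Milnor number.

Type D9, Milnor number mu = 9.

The Hessian of f at 0 has rank 0. Corank 2; j^3 = 2*s^2*t has shape L^2 M (L != M), so D-series; mu = 9 gives D_9.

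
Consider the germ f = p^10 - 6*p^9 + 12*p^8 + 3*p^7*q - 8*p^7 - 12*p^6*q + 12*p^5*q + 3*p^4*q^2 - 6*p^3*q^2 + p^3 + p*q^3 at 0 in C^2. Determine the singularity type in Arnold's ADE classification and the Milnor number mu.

Type E_7, Milnor number mu = 7.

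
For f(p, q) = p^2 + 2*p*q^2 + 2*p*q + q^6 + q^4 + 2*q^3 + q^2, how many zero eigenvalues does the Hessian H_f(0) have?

1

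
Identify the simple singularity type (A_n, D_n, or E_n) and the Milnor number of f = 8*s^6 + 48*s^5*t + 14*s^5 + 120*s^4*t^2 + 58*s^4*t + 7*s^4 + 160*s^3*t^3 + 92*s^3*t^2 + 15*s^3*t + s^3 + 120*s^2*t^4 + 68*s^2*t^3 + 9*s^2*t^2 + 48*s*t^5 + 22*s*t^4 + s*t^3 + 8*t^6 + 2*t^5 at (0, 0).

Type E7, Milnor number mu = 7.

The Hessian of f at 0 has rank 0. Corank 2; j^3 = s^3 is a perfect cube, so E-series; the 4-jet and mu = 7 give E_7.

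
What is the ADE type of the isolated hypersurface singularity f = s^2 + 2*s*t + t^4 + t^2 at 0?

A3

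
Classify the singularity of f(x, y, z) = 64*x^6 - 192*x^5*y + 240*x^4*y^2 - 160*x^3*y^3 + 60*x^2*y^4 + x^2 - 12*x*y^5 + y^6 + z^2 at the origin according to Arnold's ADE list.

The Hessian of f at 0 has rank 2. Corank 1: A-series; mu = 5 gives A_5.

A5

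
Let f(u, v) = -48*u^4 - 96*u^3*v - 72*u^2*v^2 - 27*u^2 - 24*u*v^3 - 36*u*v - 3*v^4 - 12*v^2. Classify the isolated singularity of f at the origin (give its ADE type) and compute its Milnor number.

Type A_{3}, Milnor number mu = 3.

The Hessian of f at 0 has rank 1. Corank 1: A-series; mu = 3 gives A_3.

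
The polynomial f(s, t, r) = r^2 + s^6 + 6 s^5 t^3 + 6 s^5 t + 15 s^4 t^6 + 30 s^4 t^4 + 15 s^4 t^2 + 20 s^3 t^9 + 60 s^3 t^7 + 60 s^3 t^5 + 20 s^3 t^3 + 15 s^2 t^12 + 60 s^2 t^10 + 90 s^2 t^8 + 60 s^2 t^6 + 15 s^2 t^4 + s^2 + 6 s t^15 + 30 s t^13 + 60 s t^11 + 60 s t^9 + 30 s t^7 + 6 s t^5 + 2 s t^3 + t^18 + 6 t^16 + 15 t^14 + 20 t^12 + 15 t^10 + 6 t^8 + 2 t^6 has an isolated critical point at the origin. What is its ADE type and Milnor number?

The Hessian of f at 0 has rank 2. Corank 1: A-series; mu = 5 gives A_5.

Type A5, Milnor number mu = 5.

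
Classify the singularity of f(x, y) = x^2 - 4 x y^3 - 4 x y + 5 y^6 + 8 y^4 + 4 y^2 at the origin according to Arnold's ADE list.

A5

The Hessian of f at 0 has rank 1. Corank 1: A-series; mu = 5 gives A_5.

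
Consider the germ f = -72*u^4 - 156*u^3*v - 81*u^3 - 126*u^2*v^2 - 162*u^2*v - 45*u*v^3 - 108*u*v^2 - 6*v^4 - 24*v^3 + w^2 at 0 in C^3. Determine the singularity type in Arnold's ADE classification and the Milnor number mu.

Type E_7, Milnor number mu = 7.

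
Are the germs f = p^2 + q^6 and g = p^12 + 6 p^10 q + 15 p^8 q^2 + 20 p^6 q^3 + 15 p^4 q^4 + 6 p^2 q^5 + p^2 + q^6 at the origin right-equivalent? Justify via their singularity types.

Yes.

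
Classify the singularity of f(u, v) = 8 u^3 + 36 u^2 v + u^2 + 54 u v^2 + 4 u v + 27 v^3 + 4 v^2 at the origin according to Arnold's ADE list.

A2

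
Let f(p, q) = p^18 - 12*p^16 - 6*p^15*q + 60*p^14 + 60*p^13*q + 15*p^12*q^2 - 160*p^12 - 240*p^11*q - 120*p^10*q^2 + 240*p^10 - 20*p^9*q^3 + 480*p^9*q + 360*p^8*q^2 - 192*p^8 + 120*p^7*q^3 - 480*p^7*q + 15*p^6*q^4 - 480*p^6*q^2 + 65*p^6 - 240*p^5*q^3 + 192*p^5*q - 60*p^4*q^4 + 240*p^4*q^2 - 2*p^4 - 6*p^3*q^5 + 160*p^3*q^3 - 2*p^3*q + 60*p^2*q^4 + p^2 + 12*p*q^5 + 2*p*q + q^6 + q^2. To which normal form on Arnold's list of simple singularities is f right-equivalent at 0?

A5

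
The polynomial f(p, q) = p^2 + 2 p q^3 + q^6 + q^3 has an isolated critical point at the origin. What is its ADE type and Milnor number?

Type A2, Milnor number mu = 2.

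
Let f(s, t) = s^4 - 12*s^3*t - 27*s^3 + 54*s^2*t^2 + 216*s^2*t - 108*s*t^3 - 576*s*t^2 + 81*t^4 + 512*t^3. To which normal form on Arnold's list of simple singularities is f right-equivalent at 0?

The Hessian of f at 0 is [[0, 0], [0, 0]] with rank 0, so corank 2. A Groebner basis of the Jacobian ideal J(f) in C{s,t} is {t^4, s*t^2 - 25*t^3/9, s^2 - 16*s*t/3 + 64*t^2/9}; counting standard monomials gives mu = 6. Corank 2; j^3 = -(3*s - 8*t)^3 is a perfect cube, so E-series; the 4-jet and mu = 6 give E_6.

E_6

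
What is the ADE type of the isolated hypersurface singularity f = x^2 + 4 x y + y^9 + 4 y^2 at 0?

A_{8}

The Hessian of f at 0 is [[2, 4], [4, 8]] with rank 1, so corank 1. A Groebner basis of the Jacobian ideal J(f) in C{x,y} is {y^8, x + 2*y}; counting standard monomials gives mu = 8. Corank 1: A-series; mu = 8 gives A_8.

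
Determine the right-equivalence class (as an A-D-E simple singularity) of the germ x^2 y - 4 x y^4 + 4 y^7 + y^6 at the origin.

The Hessian of f at 0 has rank 0. Corank 2; j^3 = x^2*y has shape L^2 M (L != M), so D-series; mu = 7 gives D_7.

D_7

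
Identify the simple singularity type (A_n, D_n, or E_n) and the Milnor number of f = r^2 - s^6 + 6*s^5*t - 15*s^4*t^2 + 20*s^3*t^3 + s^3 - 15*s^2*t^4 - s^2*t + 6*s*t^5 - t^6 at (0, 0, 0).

Type D7, Milnor number mu = 7.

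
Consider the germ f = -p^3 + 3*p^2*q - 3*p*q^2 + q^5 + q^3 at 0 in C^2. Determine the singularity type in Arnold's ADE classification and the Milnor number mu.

Type E_8, Milnor number mu = 8.

The Hessian of f at 0 is [[0, 0], [0, 0]] with rank 0, so corank 2. A Groebner basis of the Jacobian ideal J(f) in C{p,q} is {q^4, p^2 - 2*p*q + q^2}; counting standard monomials gives mu = 8. Corank 2; j^3 = -(p - q)^3 is a perfect cube, so E-series; the 5-jet and mu = 8 give E_8.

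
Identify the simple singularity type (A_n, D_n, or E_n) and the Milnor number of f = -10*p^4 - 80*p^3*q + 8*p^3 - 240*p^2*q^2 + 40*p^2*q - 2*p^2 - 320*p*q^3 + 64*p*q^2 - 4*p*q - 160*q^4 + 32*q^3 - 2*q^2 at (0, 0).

Type A_{3}, Milnor number mu = 3.

The Hessian of f at 0 has rank 1. Corank 1: A-series; mu = 3 gives A_3.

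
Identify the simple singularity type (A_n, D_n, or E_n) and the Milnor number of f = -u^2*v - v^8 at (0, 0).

The Hessian of f at 0 is [[0, 0], [0, 0]] with rank 0, so corank 2. A Groebner basis of the Jacobian ideal J(f) in C{u,v} is {u^2/8 + v^7, u^3, u*v}; counting standard monomials gives mu = 9. Corank 2; j^3 = -u^2*v has shape L^2 M (L != M), so D-series; mu = 9 gives D_9.

Type D_{9}, Milnor number mu = 9.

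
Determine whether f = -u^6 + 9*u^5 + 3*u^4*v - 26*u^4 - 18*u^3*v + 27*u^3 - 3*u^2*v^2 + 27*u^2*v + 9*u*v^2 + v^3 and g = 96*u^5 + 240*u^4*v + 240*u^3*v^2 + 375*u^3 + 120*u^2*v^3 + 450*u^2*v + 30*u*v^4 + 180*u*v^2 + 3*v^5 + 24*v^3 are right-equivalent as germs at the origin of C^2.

No.

The Hessian of f at 0 has rank 0. Corank 2; j^3 = (3*u + v)^3 is a perfect cube, so E-series; the 4-jet and mu = 6 give E_6. The Hessian of g at 0 has rank 0. Corank 2; j^3 = 3*(5*u + 2*v)^3 is a perfect cube, so E-series; the 5-jet and mu = 8 give E_8. f is E_6 but g is E_8, hence not right-equivalent.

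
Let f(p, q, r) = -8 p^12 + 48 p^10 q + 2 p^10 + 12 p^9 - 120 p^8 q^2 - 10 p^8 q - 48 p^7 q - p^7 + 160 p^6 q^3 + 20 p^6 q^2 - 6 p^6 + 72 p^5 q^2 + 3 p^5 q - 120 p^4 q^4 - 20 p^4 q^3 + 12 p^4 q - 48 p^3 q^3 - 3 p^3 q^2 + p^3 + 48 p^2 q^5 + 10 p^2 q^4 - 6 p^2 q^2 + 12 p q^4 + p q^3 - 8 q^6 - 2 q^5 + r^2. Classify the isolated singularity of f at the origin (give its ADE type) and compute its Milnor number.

Type E7, Milnor number mu = 7.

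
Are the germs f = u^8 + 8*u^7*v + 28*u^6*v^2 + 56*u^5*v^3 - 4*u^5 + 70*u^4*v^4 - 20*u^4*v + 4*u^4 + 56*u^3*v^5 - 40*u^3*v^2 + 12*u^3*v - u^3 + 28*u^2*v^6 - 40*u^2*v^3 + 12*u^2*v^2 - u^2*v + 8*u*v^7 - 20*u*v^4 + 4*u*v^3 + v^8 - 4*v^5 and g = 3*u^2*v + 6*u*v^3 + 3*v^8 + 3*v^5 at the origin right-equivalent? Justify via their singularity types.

The Hessian of f at 0 has rank 0. Corank 2; j^3 = -u^2*(u + v) has shape L^2 M (L != M), so D-series; mu = 9 gives D_9. The Hessian of g at 0 has rank 0. Corank 2; j^3 = 3*u^2*v has shape L^2 M (L != M), so D-series; mu = 9 gives D_9. Both have type D_9, hence right-equivalent.

Yes.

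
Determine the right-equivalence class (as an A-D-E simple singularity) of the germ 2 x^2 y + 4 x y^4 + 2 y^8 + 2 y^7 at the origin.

D_9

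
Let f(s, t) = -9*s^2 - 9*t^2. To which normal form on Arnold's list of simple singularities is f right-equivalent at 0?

The Hessian of f at 0 has rank 2. Corank 0: nondegenerate Morse point, so A_1.

A1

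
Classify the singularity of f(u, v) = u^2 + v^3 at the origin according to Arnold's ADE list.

A2

The Hessian of f at 0 has rank 1. Corank 1: A-series; mu = 2 gives A_2.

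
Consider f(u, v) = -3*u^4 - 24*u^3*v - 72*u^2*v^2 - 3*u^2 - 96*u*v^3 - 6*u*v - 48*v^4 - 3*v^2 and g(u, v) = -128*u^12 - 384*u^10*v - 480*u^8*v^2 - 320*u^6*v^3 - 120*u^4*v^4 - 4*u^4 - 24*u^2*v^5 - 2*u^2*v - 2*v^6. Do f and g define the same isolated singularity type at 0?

No.

The Hessian of f at 0 is [[-6, -6], [-6, -6]] with rank 1, so corank 1. A Groebner basis of the Jacobian ideal J(f) in C{u,v} is {v^3, u + v}; counting standard monomials gives mu = 3. Corank 1: A-series; mu = 3 gives A_3. The Hessian of g at 0 is [[0, 0], [0, 0]] with rank 0, so corank 2. A Groebner basis of the Jacobian ideal J(g) in C{u,v} is {u^2/6 + v^5, u^3, u*v}; counting standard monomials gives mu = 7. Corank 2; j^3 = -2*u^2*v has shape L^2 M (L != M), so D-series; mu = 7 gives D_7. f is A_3 but g is D_7, hence not right-equivalent.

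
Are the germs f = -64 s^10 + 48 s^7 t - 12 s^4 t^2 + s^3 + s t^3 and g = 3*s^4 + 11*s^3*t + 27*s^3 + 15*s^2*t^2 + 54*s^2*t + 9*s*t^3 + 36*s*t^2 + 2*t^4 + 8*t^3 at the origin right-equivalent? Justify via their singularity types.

The Hessian of f at 0 has rank 0. Corank 2; j^3 = s^3 is a perfect cube, so E-series; the 4-jet and mu = 7 give E_7. The Hessian of g at 0 has rank 0. Corank 2; j^3 = (3*s + 2*t)^3 is a perfect cube, so E-series; the 4-jet and mu = 7 give E_7. Both have type E_7, hence right-equivalent.

Yes.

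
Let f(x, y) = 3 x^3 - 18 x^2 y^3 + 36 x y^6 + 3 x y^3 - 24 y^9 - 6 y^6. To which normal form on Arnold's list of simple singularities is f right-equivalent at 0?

E7

The Hessian of f at 0 is [[0, 0], [0, 0]] with rank 0, so corank 2. A Groebner basis of the Jacobian ideal J(f) in C{x,y} is {x^3, x*y^2, 3*x^2 + y^3}; counting standard monomials gives mu = 7. Corank 2; j^3 = 3*x^3 is a perfect cube, so E-series; the 4-jet and mu = 7 give E_7.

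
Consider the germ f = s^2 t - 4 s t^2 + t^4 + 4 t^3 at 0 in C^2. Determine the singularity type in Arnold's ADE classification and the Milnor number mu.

The Hessian of f at 0 is [[0, 0], [0, 0]] with rank 0, so corank 2. A Groebner basis of the Jacobian ideal J(f) in C{s,t} is {s^3 + 2*s^2 - 8*t^2, s^2/4 + t^3 - t^2, s*t - 2*t^2}; counting standard monomials gives mu = 5. Corank 2; j^3 = t*(s - 2*t)^2 has shape L^2 M (L != M), so D-series; mu = 5 gives D_5.

Type D_{5}, Milnor number mu = 5.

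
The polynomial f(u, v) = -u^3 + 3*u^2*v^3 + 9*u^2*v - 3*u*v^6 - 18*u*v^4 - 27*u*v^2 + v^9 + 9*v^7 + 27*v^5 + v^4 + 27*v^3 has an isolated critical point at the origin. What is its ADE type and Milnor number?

Type E_6, Milnor number mu = 6.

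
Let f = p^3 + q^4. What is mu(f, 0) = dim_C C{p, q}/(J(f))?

The Hessian of f at 0 has rank 0. Corank 2; j^3 = p^3 is a perfect cube, so E-series; the 4-jet and mu = 6 give E_6.

6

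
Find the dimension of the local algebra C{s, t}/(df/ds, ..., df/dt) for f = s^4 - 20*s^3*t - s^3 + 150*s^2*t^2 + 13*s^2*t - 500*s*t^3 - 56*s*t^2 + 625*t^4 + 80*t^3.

5

The Hessian of f at 0 has rank 0. Corank 2; j^3 = -(s - 5*t)*(s - 4*t)^2 has shape L^2 M (L != M), so D-series; mu = 5 gives D_5.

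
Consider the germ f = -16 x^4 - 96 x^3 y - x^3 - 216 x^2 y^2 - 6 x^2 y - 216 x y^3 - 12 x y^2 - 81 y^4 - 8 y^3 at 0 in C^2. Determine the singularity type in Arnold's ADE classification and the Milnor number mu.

The Hessian of f at 0 has rank 0. Corank 2; j^3 = -(x + 2*y)^3 is a perfect cube, so E-series; the 4-jet and mu = 6 give E_6.

Type E_{6}, Milnor number mu = 6.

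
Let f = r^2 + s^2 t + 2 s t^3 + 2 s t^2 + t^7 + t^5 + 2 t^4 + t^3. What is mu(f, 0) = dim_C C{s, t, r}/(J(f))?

8

The Hessian of f at 0 has rank 1. Corank 2; j^3 = t*(s + t)^2 has shape L^2 M (L != M), so D-series; mu = 8 gives D_8.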